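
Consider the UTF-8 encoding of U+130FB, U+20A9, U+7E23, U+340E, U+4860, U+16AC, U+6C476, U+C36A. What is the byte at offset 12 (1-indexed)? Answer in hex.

0x90

1-indexed offset 12 is 0-indexed offset 11.
U+130FB → 4-byte form F0 93 83 BB at offsets 0–3.
U+20A9 → 3-byte form E2 82 A9 at offsets 4–6.
U+7E23 → 3-byte form E7 B8 A3 at offsets 7–9.
U+340E → 3-byte form E3 90 8E at offsets 10–12.
Offset 11 falls in char 4's range; it's byte 2 of E3 90 8E = 0x90.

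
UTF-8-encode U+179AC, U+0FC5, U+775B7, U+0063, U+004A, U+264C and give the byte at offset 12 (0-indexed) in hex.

0x4A

U+179AC → 4-byte form F0 97 A6 AC at offsets 0–3.
U+0FC5 → 3-byte form E0 BF 85 at offsets 4–6.
U+775B7 → 4-byte form F1 B7 96 B7 at offsets 7–10.
U+0063 → 1-byte form 63 at offsets 11–11.
U+004A → 1-byte form 4A at offsets 12–12.
Offset 12 falls in char 5's range; it's byte 1 of 4A = 0x4A.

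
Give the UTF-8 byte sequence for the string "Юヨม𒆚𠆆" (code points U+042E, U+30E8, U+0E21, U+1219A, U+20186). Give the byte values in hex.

D0 AE E3 83 A8 E0 B8 A1 F0 92 86 9A F0 A0 86 86

U+042E: 2-byte form → D0 AE.
U+30E8: 3-byte form → E3 83 A8.
U+0E21: 3-byte form → E0 B8 A1.
U+1219A: 4-byte form → F0 92 86 9A.
U+20186: 4-byte form → F0 A0 86 86.
Concatenated (16 bytes): D0 AE E3 83 A8 E0 B8 A1 F0 92 86 9A F0 A0 86 86.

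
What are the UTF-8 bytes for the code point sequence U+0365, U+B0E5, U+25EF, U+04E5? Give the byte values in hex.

U+0365: 2-byte form → CD A5.
U+B0E5: 3-byte form → EB 83 A5.
U+25EF: 3-byte form → E2 97 AF.
U+04E5: 2-byte form → D3 A5.
Concatenated (10 bytes): CD A5 EB 83 A5 E2 97 AF D3 A5.

CD A5 EB 83 A5 E2 97 AF D3 A5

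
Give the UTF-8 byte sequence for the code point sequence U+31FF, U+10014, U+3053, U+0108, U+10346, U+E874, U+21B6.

U+31FF: 3-byte form → E3 87 BF.
U+10014: 4-byte form → F0 90 80 94.
U+3053: 3-byte form → E3 81 93.
U+0108: 2-byte form → C4 88.
U+10346: 4-byte form → F0 90 8D 86.
U+E874: 3-byte form → EE A1 B4.
U+21B6: 3-byte form → E2 86 B6.
Concatenated (22 bytes): E3 87 BF F0 90 80 94 E3 81 93 C4 88 F0 90 8D 86 EE A1 B4 E2 86 B6.

E3 87 BF F0 90 80 94 E3 81 93 C4 88 F0 90 8D 86 EE A1 B4 E2 86 B6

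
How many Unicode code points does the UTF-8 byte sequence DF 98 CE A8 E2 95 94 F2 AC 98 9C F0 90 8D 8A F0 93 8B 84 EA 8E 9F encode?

7

Byte at offset 0: 0xDF = 11011111 → 2-byte char (#1). Advance 2.
Byte at offset 2: 0xCE = 11001110 → 2-byte char (#2). Advance 2.
Byte at offset 4: 0xE2 = 11100010 → 3-byte char (#3). Advance 3.
Byte at offset 7: 0xF2 = 11110010 → 4-byte char (#4). Advance 4.
Byte at offset 11: 0xF0 = 11110000 → 4-byte char (#5). Advance 4.
Byte at offset 15: 0xF0 = 11110000 → 4-byte char (#6). Advance 4.
Byte at offset 19: 0xEA = 11101010 → 3-byte char (#7). Advance 3.
Reached end at offset 22 after 7 code points.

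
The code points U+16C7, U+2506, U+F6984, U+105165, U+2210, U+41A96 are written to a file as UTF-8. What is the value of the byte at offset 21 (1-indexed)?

0x96

1-indexed offset 21 is 0-indexed offset 20.
U+16C7 → 3-byte form E1 9B 87 at offsets 0–2.
U+2506 → 3-byte form E2 94 86 at offsets 3–5.
U+F6984 → 4-byte form F3 B6 A6 84 at offsets 6–9.
U+105165 → 4-byte form F4 85 85 A5 at offsets 10–13.
U+2210 → 3-byte form E2 88 90 at offsets 14–16.
U+41A96 → 4-byte form F1 81 AA 96 at offsets 17–20.
Offset 20 falls in char 6's range; it's byte 4 of F1 81 AA 96 = 0x96.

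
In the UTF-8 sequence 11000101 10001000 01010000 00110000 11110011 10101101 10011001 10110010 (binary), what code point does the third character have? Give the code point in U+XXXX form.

Offset 0: leading byte 0xC5 = 11000101 → 2-byte char #1 = C5 88.
Offset 2: leading byte 0x50 = 01010000 → 1-byte char #2 = 50.
Offset 3: leading byte 0x30 = 00110000 → 1-byte char #3 = 30.
Leading byte 0x30 = 00110000 matches 0xxxxxxx → 1-byte sequence.
Byte 1: 0x30 = 00110000, payload 0110000 (7 bits).
Concatenate: 0110000 = 0x30 (7 bits → U+0030).

U+0030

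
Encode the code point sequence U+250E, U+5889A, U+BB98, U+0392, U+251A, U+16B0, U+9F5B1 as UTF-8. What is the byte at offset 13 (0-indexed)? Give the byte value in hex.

U+250E → 3-byte form E2 94 8E at offsets 0–2.
U+5889A → 4-byte form F1 98 A2 9A at offsets 3–6.
U+BB98 → 3-byte form EB AE 98 at offsets 7–9.
U+0392 → 2-byte form CE 92 at offsets 10–11.
U+251A → 3-byte form E2 94 9A at offsets 12–14.
Offset 13 falls in char 5's range; it's byte 2 of E2 94 9A = 0x94.

0x94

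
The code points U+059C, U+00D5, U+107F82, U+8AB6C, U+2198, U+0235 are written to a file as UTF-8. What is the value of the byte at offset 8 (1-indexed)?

1-indexed offset 8 is 0-indexed offset 7.
U+059C → 2-byte form D6 9C at offsets 0–1.
U+00D5 → 2-byte form C3 95 at offsets 2–3.
U+107F82 → 4-byte form F4 87 BE 82 at offsets 4–7.
Offset 7 falls in char 3's range; it's byte 4 of F4 87 BE 82 = 0x82.

0x82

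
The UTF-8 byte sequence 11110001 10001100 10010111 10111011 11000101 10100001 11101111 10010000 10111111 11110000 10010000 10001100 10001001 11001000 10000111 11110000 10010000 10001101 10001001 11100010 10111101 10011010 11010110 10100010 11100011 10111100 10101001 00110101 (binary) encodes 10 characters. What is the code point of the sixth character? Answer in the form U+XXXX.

U+10349

Offset 0: leading byte 0xF1 = 11110001 → 4-byte char #1 = F1 8C 97 BB.
Offset 4: leading byte 0xC5 = 11000101 → 2-byte char #2 = C5 A1.
Offset 6: leading byte 0xEF = 11101111 → 3-byte char #3 = EF 90 BF.
Offset 9: leading byte 0xF0 = 11110000 → 4-byte char #4 = F0 90 8C 89.
Offset 13: leading byte 0xC8 = 11001000 → 2-byte char #5 = C8 87.
Offset 15: leading byte 0xF0 = 11110000 → 4-byte char #6 = F0 90 8D 89.
Leading byte 0xF0 = 11110000 matches 11110xxx → 4-byte sequence.
Byte 1: 0xF0 = 11110000, payload 000 (3 bits).
Byte 2: 0x90 = 10010000 (10xxxxxx ✓), payload 010000.
Byte 3: 0x8D = 10001101 (10xxxxxx ✓), payload 001101.
Byte 4: 0x89 = 10001001 (10xxxxxx ✓), payload 001001.
Concatenate: 000010000001101001001 = 0x10349 (21 bits → U+10349).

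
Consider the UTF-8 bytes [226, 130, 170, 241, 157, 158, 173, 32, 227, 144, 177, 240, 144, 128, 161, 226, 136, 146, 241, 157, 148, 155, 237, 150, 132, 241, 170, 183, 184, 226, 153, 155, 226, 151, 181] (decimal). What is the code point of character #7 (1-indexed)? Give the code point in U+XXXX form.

Offset 0: leading byte 0xE2 = 11100010 → 3-byte char #1 = E2 82 AA.
Offset 3: leading byte 0xF1 = 11110001 → 4-byte char #2 = F1 9D 9E AD.
Offset 7: leading byte 0x20 = 00100000 → 1-byte char #3 = 20.
Offset 8: leading byte 0xE3 = 11100011 → 3-byte char #4 = E3 90 B1.
Offset 11: leading byte 0xF0 = 11110000 → 4-byte char #5 = F0 90 80 A1.
Offset 15: leading byte 0xE2 = 11100010 → 3-byte char #6 = E2 88 92.
Offset 18: leading byte 0xF1 = 11110001 → 4-byte char #7 = F1 9D 94 9B.
Leading byte 0xF1 = 11110001 matches 11110xxx → 4-byte sequence.
Byte 1: 0xF1 = 11110001, payload 001 (3 bits).
Byte 2: 0x9D = 10011101 (10xxxxxx ✓), payload 011101.
Byte 3: 0x94 = 10010100 (10xxxxxx ✓), payload 010100.
Byte 4: 0x9B = 10011011 (10xxxxxx ✓), payload 011011.
Concatenate: 001011101010100011011 = 0x5D51B (21 bits → U+5D51B).

U+5D51B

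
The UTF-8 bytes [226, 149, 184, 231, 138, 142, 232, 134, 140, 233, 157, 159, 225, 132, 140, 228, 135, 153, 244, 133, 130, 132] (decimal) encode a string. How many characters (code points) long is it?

7

Byte at offset 0: 0xE2 = 11100010 → 3-byte char (#1). Advance 3.
Byte at offset 3: 0xE7 = 11100111 → 3-byte char (#2). Advance 3.
Byte at offset 6: 0xE8 = 11101000 → 3-byte char (#3). Advance 3.
Byte at offset 9: 0xE9 = 11101001 → 3-byte char (#4). Advance 3.
Byte at offset 12: 0xE1 = 11100001 → 3-byte char (#5). Advance 3.
Byte at offset 15: 0xE4 = 11100100 → 3-byte char (#6). Advance 3.
Byte at offset 18: 0xF4 = 11110100 → 4-byte char (#7). Advance 4.
Reached end at offset 22 after 7 code points.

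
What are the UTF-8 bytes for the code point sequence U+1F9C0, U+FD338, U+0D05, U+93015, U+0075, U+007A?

U+1F9C0: 4-byte form → F0 9F A7 80.
U+FD338: 4-byte form → F3 BD 8C B8.
U+0D05: 3-byte form → E0 B4 85.
U+93015: 4-byte form → F2 93 80 95.
U+0075: 1-byte form → 75.
U+007A: 1-byte form → 7A.
Concatenated (17 bytes): F0 9F A7 80 F3 BD 8C B8 E0 B4 85 F2 93 80 95 75 7A.

F0 9F A7 80 F3 BD 8C B8 E0 B4 85 F2 93 80 95 75 7A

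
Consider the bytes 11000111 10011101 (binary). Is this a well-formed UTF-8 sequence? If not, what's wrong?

Leading byte 0xC7 = 11000111 → 2-byte form.
Continuation bytes 0x9D=10011101 all match 10xxxxxx.
Decoded value 0x1DD is ≥ 0x80 (shortest form) and not a surrogate.

valid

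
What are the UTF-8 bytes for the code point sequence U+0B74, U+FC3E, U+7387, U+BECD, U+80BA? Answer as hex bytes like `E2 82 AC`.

U+0B74: 3-byte form → E0 AD B4.
U+FC3E: 3-byte form → EF B0 BE.
U+7387: 3-byte form → E7 8E 87.
U+BECD: 3-byte form → EB BB 8D.
U+80BA: 3-byte form → E8 82 BA.
Concatenated (15 bytes): E0 AD B4 EF B0 BE E7 8E 87 EB BB 8D E8 82 BA.

E0 AD B4 EF B0 BE E7 8E 87 EB BB 8D E8 82 BA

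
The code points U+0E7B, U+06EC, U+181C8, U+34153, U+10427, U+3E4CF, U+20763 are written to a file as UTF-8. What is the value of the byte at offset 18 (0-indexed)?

0xBE

U+0E7B → 3-byte form E0 B9 BB at offsets 0–2.
U+06EC → 2-byte form DB AC at offsets 3–4.
U+181C8 → 4-byte form F0 98 87 88 at offsets 5–8.
U+34153 → 4-byte form F0 B4 85 93 at offsets 9–12.
U+10427 → 4-byte form F0 90 90 A7 at offsets 13–16.
U+3E4CF → 4-byte form F0 BE 93 8F at offsets 17–20.
Offset 18 falls in char 6's range; it's byte 2 of F0 BE 93 8F = 0xBE.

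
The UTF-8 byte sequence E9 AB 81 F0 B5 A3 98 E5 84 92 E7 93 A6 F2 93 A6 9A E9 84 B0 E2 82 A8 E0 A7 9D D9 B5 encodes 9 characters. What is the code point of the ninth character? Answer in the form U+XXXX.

U+0675

Offset 0: leading byte 0xE9 = 11101001 → 3-byte char #1 = E9 AB 81.
Offset 3: leading byte 0xF0 = 11110000 → 4-byte char #2 = F0 B5 A3 98.
Offset 7: leading byte 0xE5 = 11100101 → 3-byte char #3 = E5 84 92.
Offset 10: leading byte 0xE7 = 11100111 → 3-byte char #4 = E7 93 A6.
Offset 13: leading byte 0xF2 = 11110010 → 4-byte char #5 = F2 93 A6 9A.
Offset 17: leading byte 0xE9 = 11101001 → 3-byte char #6 = E9 84 B0.
Offset 20: leading byte 0xE2 = 11100010 → 3-byte char #7 = E2 82 A8.
Offset 23: leading byte 0xE0 = 11100000 → 3-byte char #8 = E0 A7 9D.
Offset 26: leading byte 0xD9 = 11011001 → 2-byte char #9 = D9 B5.
Leading byte 0xD9 = 11011001 matches 110xxxxx → 2-byte sequence.
Byte 1: 0xD9 = 11011001, payload 11001 (5 bits).
Byte 2: 0xB5 = 10110101 (10xxxxxx ✓), payload 110101.
Concatenate: 11001110101 = 0x675 (11 bits → U+0675).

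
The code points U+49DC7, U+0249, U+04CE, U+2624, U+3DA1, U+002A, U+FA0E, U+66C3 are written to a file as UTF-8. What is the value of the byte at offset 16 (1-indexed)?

0xEF

1-indexed offset 16 is 0-indexed offset 15.
U+49DC7 → 4-byte form F1 89 B7 87 at offsets 0–3.
U+0249 → 2-byte form C9 89 at offsets 4–5.
U+04CE → 2-byte form D3 8E at offsets 6–7.
U+2624 → 3-byte form E2 98 A4 at offsets 8–10.
U+3DA1 → 3-byte form E3 B6 A1 at offsets 11–13.
U+002A → 1-byte form 2A at offsets 14–14.
U+FA0E → 3-byte form EF A8 8E at offsets 15–17.
Offset 15 falls in char 7's range; it's byte 1 of EF A8 8E = 0xEF.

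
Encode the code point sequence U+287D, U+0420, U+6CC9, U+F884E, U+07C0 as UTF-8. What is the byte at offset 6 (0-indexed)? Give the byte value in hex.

0xB3

U+287D → 3-byte form E2 A1 BD at offsets 0–2.
U+0420 → 2-byte form D0 A0 at offsets 3–4.
U+6CC9 → 3-byte form E6 B3 89 at offsets 5–7.
Offset 6 falls in char 3's range; it's byte 2 of E6 B3 89 = 0xB3.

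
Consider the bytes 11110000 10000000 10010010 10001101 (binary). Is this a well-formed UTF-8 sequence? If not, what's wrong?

invalid (overlong encoding)

Leading byte 0xF0 = 11110000 → 4-byte form.
Continuation bytes all match 10xxxxxx. Payload decodes to 0x48D.
But 0x48D < 0x10000, the minimum for a 4-byte sequence — this is an overlong encoding.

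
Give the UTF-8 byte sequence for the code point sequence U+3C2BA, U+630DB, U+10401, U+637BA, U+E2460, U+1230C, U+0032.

F0 BC 8A BA F1 A3 83 9B F0 90 90 81 F1 A3 9E BA F3 A2 91 A0 F0 92 8C 8C 32

U+3C2BA: 4-byte form → F0 BC 8A BA.
U+630DB: 4-byte form → F1 A3 83 9B.
U+10401: 4-byte form → F0 90 90 81.
U+637BA: 4-byte form → F1 A3 9E BA.
U+E2460: 4-byte form → F3 A2 91 A0.
U+1230C: 4-byte form → F0 92 8C 8C.
U+0032: 1-byte form → 32.
Concatenated (25 bytes): F0 BC 8A BA F1 A3 83 9B F0 90 90 81 F1 A3 9E BA F3 A2 91 A0 F0 92 8C 8C 32.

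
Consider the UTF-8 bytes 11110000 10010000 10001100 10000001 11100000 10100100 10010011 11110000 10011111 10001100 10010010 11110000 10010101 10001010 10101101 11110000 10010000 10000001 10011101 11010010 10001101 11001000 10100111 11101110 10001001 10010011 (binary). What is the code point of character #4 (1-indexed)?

Offset 0: leading byte 0xF0 = 11110000 → 4-byte char #1 = F0 90 8C 81.
Offset 4: leading byte 0xE0 = 11100000 → 3-byte char #2 = E0 A4 93.
Offset 7: leading byte 0xF0 = 11110000 → 4-byte char #3 = F0 9F 8C 92.
Offset 11: leading byte 0xF0 = 11110000 → 4-byte char #4 = F0 95 8A AD.
Leading byte 0xF0 = 11110000 matches 11110xxx → 4-byte sequence.
Byte 1: 0xF0 = 11110000, payload 000 (3 bits).
Byte 2: 0x95 = 10010101 (10xxxxxx ✓), payload 010101.
Byte 3: 0x8A = 10001010 (10xxxxxx ✓), payload 001010.
Byte 4: 0xAD = 10101101 (10xxxxxx ✓), payload 101101.
Concatenate: 000010101001010101101 = 0x152AD (21 bits → U+152AD).

U+152AD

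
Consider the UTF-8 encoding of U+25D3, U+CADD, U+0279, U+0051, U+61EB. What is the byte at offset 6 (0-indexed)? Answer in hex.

U+25D3 → 3-byte form E2 97 93 at offsets 0–2.
U+CADD → 3-byte form EC AB 9D at offsets 3–5.
U+0279 → 2-byte form C9 B9 at offsets 6–7.
Offset 6 falls in char 3's range; it's byte 1 of C9 B9 = 0xC9.

0xC9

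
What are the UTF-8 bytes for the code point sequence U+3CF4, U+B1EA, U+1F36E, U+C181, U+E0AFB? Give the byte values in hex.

E3 B3 B4 EB 87 AA F0 9F 8D AE EC 86 81 F3 A0 AB BB

U+3CF4: 3-byte form → E3 B3 B4.
U+B1EA: 3-byte form → EB 87 AA.
U+1F36E: 4-byte form → F0 9F 8D AE.
U+C181: 3-byte form → EC 86 81.
U+E0AFB: 4-byte form → F3 A0 AB BB.
Concatenated (17 bytes): E3 B3 B4 EB 87 AA F0 9F 8D AE EC 86 81 F3 A0 AB BB.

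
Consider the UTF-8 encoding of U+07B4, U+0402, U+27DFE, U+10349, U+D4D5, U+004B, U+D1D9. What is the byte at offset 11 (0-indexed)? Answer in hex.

U+07B4 → 2-byte form DE B4 at offsets 0–1.
U+0402 → 2-byte form D0 82 at offsets 2–3.
U+27DFE → 4-byte form F0 A7 B7 BE at offsets 4–7.
U+10349 → 4-byte form F0 90 8D 89 at offsets 8–11.
Offset 11 falls in char 4's range; it's byte 4 of F0 90 8D 89 = 0x89.

0x89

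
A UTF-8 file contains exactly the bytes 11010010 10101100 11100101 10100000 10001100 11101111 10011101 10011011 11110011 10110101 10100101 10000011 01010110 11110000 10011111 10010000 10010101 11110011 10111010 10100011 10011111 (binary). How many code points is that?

Byte at offset 0: 0xD2 = 11010010 → 2-byte char (#1). Advance 2.
Byte at offset 2: 0xE5 = 11100101 → 3-byte char (#2). Advance 3.
Byte at offset 5: 0xEF = 11101111 → 3-byte char (#3). Advance 3.
Byte at offset 8: 0xF3 = 11110011 → 4-byte char (#4). Advance 4.
Byte at offset 12: 0x56 = 01010110 → 1-byte char (#5). Advance 1.
Byte at offset 13: 0xF0 = 11110000 → 4-byte char (#6). Advance 4.
Byte at offset 17: 0xF3 = 11110011 → 4-byte char (#7). Advance 4.
Reached end at offset 21 after 7 code points.

7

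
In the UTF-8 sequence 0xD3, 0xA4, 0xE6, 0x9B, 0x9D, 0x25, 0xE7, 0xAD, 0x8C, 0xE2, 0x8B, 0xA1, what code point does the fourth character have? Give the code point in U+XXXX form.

Offset 0: leading byte 0xD3 = 11010011 → 2-byte char #1 = D3 A4.
Offset 2: leading byte 0xE6 = 11100110 → 3-byte char #2 = E6 9B 9D.
Offset 5: leading byte 0x25 = 00100101 → 1-byte char #3 = 25.
Offset 6: leading byte 0xE7 = 11100111 → 3-byte char #4 = E7 AD 8C.
Leading byte 0xE7 = 11100111 matches 1110xxxx → 3-byte sequence.
Byte 1: 0xE7 = 11100111, payload 0111 (4 bits).
Byte 2: 0xAD = 10101101 (10xxxxxx ✓), payload 101101.
Byte 3: 0x8C = 10001100 (10xxxxxx ✓), payload 001100.
Concatenate: 0111101101001100 = 0x7B4C (16 bits → U+7B4C).

U+7B4C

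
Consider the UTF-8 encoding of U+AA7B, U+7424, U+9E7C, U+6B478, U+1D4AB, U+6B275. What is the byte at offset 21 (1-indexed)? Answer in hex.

0xB5

1-indexed offset 21 is 0-indexed offset 20.
U+AA7B → 3-byte form EA A9 BB at offsets 0–2.
U+7424 → 3-byte form E7 90 A4 at offsets 3–5.
U+9E7C → 3-byte form E9 B9 BC at offsets 6–8.
U+6B478 → 4-byte form F1 AB 91 B8 at offsets 9–12.
U+1D4AB → 4-byte form F0 9D 92 AB at offsets 13–16.
U+6B275 → 4-byte form F1 AB 89 B5 at offsets 17–20.
Offset 20 falls in char 6's range; it's byte 4 of F1 AB 89 B5 = 0xB5.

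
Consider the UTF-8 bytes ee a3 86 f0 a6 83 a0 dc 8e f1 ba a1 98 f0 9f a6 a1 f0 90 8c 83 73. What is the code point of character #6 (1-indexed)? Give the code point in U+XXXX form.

Offset 0: leading byte 0xEE = 11101110 → 3-byte char #1 = EE A3 86.
Offset 3: leading byte 0xF0 = 11110000 → 4-byte char #2 = F0 A6 83 A0.
Offset 7: leading byte 0xDC = 11011100 → 2-byte char #3 = DC 8E.
Offset 9: leading byte 0xF1 = 11110001 → 4-byte char #4 = F1 BA A1 98.
Offset 13: leading byte 0xF0 = 11110000 → 4-byte char #5 = F0 9F A6 A1.
Offset 17: leading byte 0xF0 = 11110000 → 4-byte char #6 = F0 90 8C 83.
Leading byte 0xF0 = 11110000 matches 11110xxx → 4-byte sequence.
Byte 1: 0xF0 = 11110000, payload 000 (3 bits).
Byte 2: 0x90 = 10010000 (10xxxxxx ✓), payload 010000.
Byte 3: 0x8C = 10001100 (10xxxxxx ✓), payload 001100.
Byte 4: 0x83 = 10000011 (10xxxxxx ✓), payload 000011.
Concatenate: 000010000001100000011 = 0x10303 (21 bits → U+10303).

U+10303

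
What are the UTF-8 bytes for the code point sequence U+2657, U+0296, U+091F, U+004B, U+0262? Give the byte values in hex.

E2 99 97 CA 96 E0 A4 9F 4B C9 A2

U+2657: 3-byte form → E2 99 97.
U+0296: 2-byte form → CA 96.
U+091F: 3-byte form → E0 A4 9F.
U+004B: 1-byte form → 4B.
U+0262: 2-byte form → C9 A2.
Concatenated (11 bytes): E2 99 97 CA 96 E0 A4 9F 4B C9 A2.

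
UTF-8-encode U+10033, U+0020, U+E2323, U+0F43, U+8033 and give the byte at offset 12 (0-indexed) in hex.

0xE8

U+10033 → 4-byte form F0 90 80 B3 at offsets 0–3.
U+0020 → 1-byte form 20 at offsets 4–4.
U+E2323 → 4-byte form F3 A2 8C A3 at offsets 5–8.
U+0F43 → 3-byte form E0 BD 83 at offsets 9–11.
U+8033 → 3-byte form E8 80 B3 at offsets 12–14.
Offset 12 falls in char 5's range; it's byte 1 of E8 80 B3 = 0xE8.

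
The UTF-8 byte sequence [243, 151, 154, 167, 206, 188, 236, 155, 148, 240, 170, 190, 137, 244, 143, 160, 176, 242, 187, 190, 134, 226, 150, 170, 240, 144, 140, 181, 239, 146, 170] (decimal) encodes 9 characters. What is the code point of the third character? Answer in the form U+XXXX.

U+C6D4

Offset 0: leading byte 0xF3 = 11110011 → 4-byte char #1 = F3 97 9A A7.
Offset 4: leading byte 0xCE = 11001110 → 2-byte char #2 = CE BC.
Offset 6: leading byte 0xEC = 11101100 → 3-byte char #3 = EC 9B 94.
Leading byte 0xEC = 11101100 matches 1110xxxx → 3-byte sequence.
Byte 1: 0xEC = 11101100, payload 1100 (4 bits).
Byte 2: 0x9B = 10011011 (10xxxxxx ✓), payload 011011.
Byte 3: 0x94 = 10010100 (10xxxxxx ✓), payload 010100.
Concatenate: 1100011011010100 = 0xC6D4 (16 bits → U+C6D4).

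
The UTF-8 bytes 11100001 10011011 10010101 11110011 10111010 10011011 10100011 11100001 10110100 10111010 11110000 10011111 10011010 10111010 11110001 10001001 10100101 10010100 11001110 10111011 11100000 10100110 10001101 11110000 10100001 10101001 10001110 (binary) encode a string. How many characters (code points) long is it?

8

Byte at offset 0: 0xE1 = 11100001 → 3-byte char (#1). Advance 3.
Byte at offset 3: 0xF3 = 11110011 → 4-byte char (#2). Advance 4.
Byte at offset 7: 0xE1 = 11100001 → 3-byte char (#3). Advance 3.
Byte at offset 10: 0xF0 = 11110000 → 4-byte char (#4). Advance 4.
Byte at offset 14: 0xF1 = 11110001 → 4-byte char (#5). Advance 4.
Byte at offset 18: 0xCE = 11001110 → 2-byte char (#6). Advance 2.
Byte at offset 20: 0xE0 = 11100000 → 3-byte char (#7). Advance 3.
Byte at offset 23: 0xF0 = 11110000 → 4-byte char (#8). Advance 4.
Reached end at offset 27 after 8 code points.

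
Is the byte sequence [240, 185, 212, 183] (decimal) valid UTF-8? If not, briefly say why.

Leading byte 0xF0 = 11110000 → 4-byte form.
Byte 3 is 0xD4 = 11010100, which is not 10xxxxxx — expected a continuation byte.

invalid (non-continuation byte where continuation expected)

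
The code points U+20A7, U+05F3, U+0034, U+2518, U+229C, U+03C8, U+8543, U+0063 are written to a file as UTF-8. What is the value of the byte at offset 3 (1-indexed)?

0xA7

1-indexed offset 3 is 0-indexed offset 2.
U+20A7 → 3-byte form E2 82 A7 at offsets 0–2.
Offset 2 falls in char 1's range; it's byte 3 of E2 82 A7 = 0xA7.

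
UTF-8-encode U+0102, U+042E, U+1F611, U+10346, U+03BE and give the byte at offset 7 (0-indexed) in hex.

U+0102 → 2-byte form C4 82 at offsets 0–1.
U+042E → 2-byte form D0 AE at offsets 2–3.
U+1F611 → 4-byte form F0 9F 98 91 at offsets 4–7.
Offset 7 falls in char 3's range; it's byte 4 of F0 9F 98 91 = 0x91.

0x91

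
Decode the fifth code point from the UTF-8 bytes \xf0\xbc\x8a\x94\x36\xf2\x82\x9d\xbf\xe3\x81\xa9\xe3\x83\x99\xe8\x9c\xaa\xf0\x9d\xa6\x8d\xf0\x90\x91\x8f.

Offset 0: leading byte 0xF0 = 11110000 → 4-byte char #1 = F0 BC 8A 94.
Offset 4: leading byte 0x36 = 00110110 → 1-byte char #2 = 36.
Offset 5: leading byte 0xF2 = 11110010 → 4-byte char #3 = F2 82 9D BF.
Offset 9: leading byte 0xE3 = 11100011 → 3-byte char #4 = E3 81 A9.
Offset 12: leading byte 0xE3 = 11100011 → 3-byte char #5 = E3 83 99.
Leading byte 0xE3 = 11100011 matches 1110xxxx → 3-byte sequence.
Byte 1: 0xE3 = 11100011, payload 0011 (4 bits).
Byte 2: 0x83 = 10000011 (10xxxxxx ✓), payload 000011.
Byte 3: 0x99 = 10011001 (10xxxxxx ✓), payload 011001.
Concatenate: 0011000011011001 = 0x30D9 (16 bits → U+30D9).

U+30D9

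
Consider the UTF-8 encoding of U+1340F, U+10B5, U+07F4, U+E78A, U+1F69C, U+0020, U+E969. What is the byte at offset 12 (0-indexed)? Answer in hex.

0xF0

U+1340F → 4-byte form F0 93 90 8F at offsets 0–3.
U+10B5 → 3-byte form E1 82 B5 at offsets 4–6.
U+07F4 → 2-byte form DF B4 at offsets 7–8.
U+E78A → 3-byte form EE 9E 8A at offsets 9–11.
U+1F69C → 4-byte form F0 9F 9A 9C at offsets 12–15.
Offset 12 falls in char 5's range; it's byte 1 of F0 9F 9A 9C = 0xF0.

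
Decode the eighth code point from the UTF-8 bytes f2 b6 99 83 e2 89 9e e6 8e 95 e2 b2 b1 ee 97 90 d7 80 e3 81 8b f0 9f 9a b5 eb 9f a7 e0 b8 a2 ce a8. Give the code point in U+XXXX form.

U+1F6B5

Offset 0: leading byte 0xF2 = 11110010 → 4-byte char #1 = F2 B6 99 83.
Offset 4: leading byte 0xE2 = 11100010 → 3-byte char #2 = E2 89 9E.
Offset 7: leading byte 0xE6 = 11100110 → 3-byte char #3 = E6 8E 95.
Offset 10: leading byte 0xE2 = 11100010 → 3-byte char #4 = E2 B2 B1.
Offset 13: leading byte 0xEE = 11101110 → 3-byte char #5 = EE 97 90.
Offset 16: leading byte 0xD7 = 11010111 → 2-byte char #6 = D7 80.
Offset 18: leading byte 0xE3 = 11100011 → 3-byte char #7 = E3 81 8B.
Offset 21: leading byte 0xF0 = 11110000 → 4-byte char #8 = F0 9F 9A B5.
Leading byte 0xF0 = 11110000 matches 11110xxx → 4-byte sequence.
Byte 1: 0xF0 = 11110000, payload 000 (3 bits).
Byte 2: 0x9F = 10011111 (10xxxxxx ✓), payload 011111.
Byte 3: 0x9A = 10011010 (10xxxxxx ✓), payload 011010.
Byte 4: 0xB5 = 10110101 (10xxxxxx ✓), payload 110101.
Concatenate: 000011111011010110101 = 0x1F6B5 (21 bits → U+1F6B5).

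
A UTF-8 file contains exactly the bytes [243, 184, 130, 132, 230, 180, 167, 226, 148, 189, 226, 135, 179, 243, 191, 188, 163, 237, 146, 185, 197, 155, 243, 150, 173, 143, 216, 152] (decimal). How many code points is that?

9

Byte at offset 0: 0xF3 = 11110011 → 4-byte char (#1). Advance 4.
Byte at offset 4: 0xE6 = 11100110 → 3-byte char (#2). Advance 3.
Byte at offset 7: 0xE2 = 11100010 → 3-byte char (#3). Advance 3.
Byte at offset 10: 0xE2 = 11100010 → 3-byte char (#4). Advance 3.
Byte at offset 13: 0xF3 = 11110011 → 4-byte char (#5). Advance 4.
Byte at offset 17: 0xED = 11101101 → 3-byte char (#6). Advance 3.
Byte at offset 20: 0xC5 = 11000101 → 2-byte char (#7). Advance 2.
Byte at offset 22: 0xF3 = 11110011 → 4-byte char (#8). Advance 4.
Byte at offset 26: 0xD8 = 11011000 → 2-byte char (#9). Advance 2.
Reached end at offset 28 after 9 code points.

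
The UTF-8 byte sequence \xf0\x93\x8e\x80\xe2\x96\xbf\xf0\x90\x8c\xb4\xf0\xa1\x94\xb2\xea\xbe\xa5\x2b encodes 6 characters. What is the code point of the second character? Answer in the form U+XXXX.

Offset 0: leading byte 0xF0 = 11110000 → 4-byte char #1 = F0 93 8E 80.
Offset 4: leading byte 0xE2 = 11100010 → 3-byte char #2 = E2 96 BF.
Leading byte 0xE2 = 11100010 matches 1110xxxx → 3-byte sequence.
Byte 1: 0xE2 = 11100010, payload 0010 (4 bits).
Byte 2: 0x96 = 10010110 (10xxxxxx ✓), payload 010110.
Byte 3: 0xBF = 10111111 (10xxxxxx ✓), payload 111111.
Concatenate: 0010010110111111 = 0x25BF (16 bits → U+25BF).

U+25BF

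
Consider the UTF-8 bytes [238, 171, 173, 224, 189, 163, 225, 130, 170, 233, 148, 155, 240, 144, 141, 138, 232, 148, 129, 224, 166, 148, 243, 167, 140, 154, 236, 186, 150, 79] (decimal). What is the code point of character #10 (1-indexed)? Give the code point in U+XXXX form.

Offset 0: leading byte 0xEE = 11101110 → 3-byte char #1 = EE AB AD.
Offset 3: leading byte 0xE0 = 11100000 → 3-byte char #2 = E0 BD A3.
Offset 6: leading byte 0xE1 = 11100001 → 3-byte char #3 = E1 82 AA.
Offset 9: leading byte 0xE9 = 11101001 → 3-byte char #4 = E9 94 9B.
Offset 12: leading byte 0xF0 = 11110000 → 4-byte char #5 = F0 90 8D 8A.
Offset 16: leading byte 0xE8 = 11101000 → 3-byte char #6 = E8 94 81.
Offset 19: leading byte 0xE0 = 11100000 → 3-byte char #7 = E0 A6 94.
Offset 22: leading byte 0xF3 = 11110011 → 4-byte char #8 = F3 A7 8C 9A.
Offset 26: leading byte 0xEC = 11101100 → 3-byte char #9 = EC BA 96.
Offset 29: leading byte 0x4F = 01001111 → 1-byte char #10 = 4F.
Leading byte 0x4F = 01001111 matches 0xxxxxxx → 1-byte sequence.
Byte 1: 0x4F = 01001111, payload 1001111 (7 bits).
Concatenate: 1001111 = 0x4F (7 bits → U+004F).

U+004F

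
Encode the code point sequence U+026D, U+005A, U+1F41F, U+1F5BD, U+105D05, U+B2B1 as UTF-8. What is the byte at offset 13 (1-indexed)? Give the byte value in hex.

1-indexed offset 13 is 0-indexed offset 12.
U+026D → 2-byte form C9 AD at offsets 0–1.
U+005A → 1-byte form 5A at offsets 2–2.
U+1F41F → 4-byte form F0 9F 90 9F at offsets 3–6.
U+1F5BD → 4-byte form F0 9F 96 BD at offsets 7–10.
U+105D05 → 4-byte form F4 85 B4 85 at offsets 11–14.
Offset 12 falls in char 5's range; it's byte 2 of F4 85 B4 85 = 0x85.

0x85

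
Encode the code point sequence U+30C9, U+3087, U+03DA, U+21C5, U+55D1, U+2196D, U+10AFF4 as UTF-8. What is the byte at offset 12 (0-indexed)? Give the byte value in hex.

U+30C9 → 3-byte form E3 83 89 at offsets 0–2.
U+3087 → 3-byte form E3 82 87 at offsets 3–5.
U+03DA → 2-byte form CF 9A at offsets 6–7.
U+21C5 → 3-byte form E2 87 85 at offsets 8–10.
U+55D1 → 3-byte form E5 97 91 at offsets 11–13.
Offset 12 falls in char 5's range; it's byte 2 of E5 97 91 = 0x97.

0x97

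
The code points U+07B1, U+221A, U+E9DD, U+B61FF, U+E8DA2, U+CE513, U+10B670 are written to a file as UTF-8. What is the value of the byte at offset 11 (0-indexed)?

U+07B1 → 2-byte form DE B1 at offsets 0–1.
U+221A → 3-byte form E2 88 9A at offsets 2–4.
U+E9DD → 3-byte form EE A7 9D at offsets 5–7.
U+B61FF → 4-byte form F2 B6 87 BF at offsets 8–11.
Offset 11 falls in char 4's range; it's byte 4 of F2 B6 87 BF = 0xBF.

0xBF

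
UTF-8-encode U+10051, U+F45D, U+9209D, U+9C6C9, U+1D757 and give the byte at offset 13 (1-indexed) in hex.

1-indexed offset 13 is 0-indexed offset 12.
U+10051 → 4-byte form F0 90 81 91 at offsets 0–3.
U+F45D → 3-byte form EF 91 9D at offsets 4–6.
U+9209D → 4-byte form F2 92 82 9D at offsets 7–10.
U+9C6C9 → 4-byte form F2 9C 9B 89 at offsets 11–14.
Offset 12 falls in char 4's range; it's byte 2 of F2 9C 9B 89 = 0x9C.

0x9C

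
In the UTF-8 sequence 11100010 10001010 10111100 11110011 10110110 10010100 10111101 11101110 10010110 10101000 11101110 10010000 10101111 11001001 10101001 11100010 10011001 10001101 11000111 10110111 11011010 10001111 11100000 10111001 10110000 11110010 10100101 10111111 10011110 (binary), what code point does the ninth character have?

U+0E70

Offset 0: leading byte 0xE2 = 11100010 → 3-byte char #1 = E2 8A BC.
Offset 3: leading byte 0xF3 = 11110011 → 4-byte char #2 = F3 B6 94 BD.
Offset 7: leading byte 0xEE = 11101110 → 3-byte char #3 = EE 96 A8.
Offset 10: leading byte 0xEE = 11101110 → 3-byte char #4 = EE 90 AF.
Offset 13: leading byte 0xC9 = 11001001 → 2-byte char #5 = C9 A9.
Offset 15: leading byte 0xE2 = 11100010 → 3-byte char #6 = E2 99 8D.
Offset 18: leading byte 0xC7 = 11000111 → 2-byte char #7 = C7 B7.
Offset 20: leading byte 0xDA = 11011010 → 2-byte char #8 = DA 8F.
Offset 22: leading byte 0xE0 = 11100000 → 3-byte char #9 = E0 B9 B0.
Leading byte 0xE0 = 11100000 matches 1110xxxx → 3-byte sequence.
Byte 1: 0xE0 = 11100000, payload 0000 (4 bits).
Byte 2: 0xB9 = 10111001 (10xxxxxx ✓), payload 111001.
Byte 3: 0xB0 = 10110000 (10xxxxxx ✓), payload 110000.
Concatenate: 0000111001110000 = 0xE70 (16 bits → U+0E70).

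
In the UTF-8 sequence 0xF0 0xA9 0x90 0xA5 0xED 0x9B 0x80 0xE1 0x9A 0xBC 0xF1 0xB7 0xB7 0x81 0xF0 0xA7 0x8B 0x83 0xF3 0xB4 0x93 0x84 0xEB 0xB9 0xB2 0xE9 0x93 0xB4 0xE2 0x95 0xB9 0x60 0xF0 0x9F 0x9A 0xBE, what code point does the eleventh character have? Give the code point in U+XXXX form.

Offset 0: leading byte 0xF0 = 11110000 → 4-byte char #1 = F0 A9 90 A5.
Offset 4: leading byte 0xED = 11101101 → 3-byte char #2 = ED 9B 80.
Offset 7: leading byte 0xE1 = 11100001 → 3-byte char #3 = E1 9A BC.
Offset 10: leading byte 0xF1 = 11110001 → 4-byte char #4 = F1 B7 B7 81.
Offset 14: leading byte 0xF0 = 11110000 → 4-byte char #5 = F0 A7 8B 83.
Offset 18: leading byte 0xF3 = 11110011 → 4-byte char #6 = F3 B4 93 84.
Offset 22: leading byte 0xEB = 11101011 → 3-byte char #7 = EB B9 B2.
Offset 25: leading byte 0xE9 = 11101001 → 3-byte char #8 = E9 93 B4.
Offset 28: leading byte 0xE2 = 11100010 → 3-byte char #9 = E2 95 B9.
Offset 31: leading byte 0x60 = 01100000 → 1-byte char #10 = 60.
Offset 32: leading byte 0xF0 = 11110000 → 4-byte char #11 = F0 9F 9A BE.
Leading byte 0xF0 = 11110000 matches 11110xxx → 4-byte sequence.
Byte 1: 0xF0 = 11110000, payload 000 (3 bits).
Byte 2: 0x9F = 10011111 (10xxxxxx ✓), payload 011111.
Byte 3: 0x9A = 10011010 (10xxxxxx ✓), payload 011010.
Byte 4: 0xBE = 10111110 (10xxxxxx ✓), payload 111110.
Concatenate: 000011111011010111110 = 0x1F6BE (21 bits → U+1F6BE).

U+1F6BE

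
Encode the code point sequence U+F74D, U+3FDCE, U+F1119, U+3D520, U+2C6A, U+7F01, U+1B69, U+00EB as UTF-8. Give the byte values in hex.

EF 9D 8D F0 BF B7 8E F3 B1 84 99 F0 BD 94 A0 E2 B1 AA E7 BC 81 E1 AD A9 C3 AB

U+F74D: 3-byte form → EF 9D 8D.
U+3FDCE: 4-byte form → F0 BF B7 8E.
U+F1119: 4-byte form → F3 B1 84 99.
U+3D520: 4-byte form → F0 BD 94 A0.
U+2C6A: 3-byte form → E2 B1 AA.
U+7F01: 3-byte form → E7 BC 81.
U+1B69: 3-byte form → E1 AD A9.
U+00EB: 2-byte form → C3 AB.
Concatenated (26 bytes): EF 9D 8D F0 BF B7 8E F3 B1 84 99 F0 BD 94 A0 E2 B1 AA E7 BC 81 E1 AD A9 C3 AB.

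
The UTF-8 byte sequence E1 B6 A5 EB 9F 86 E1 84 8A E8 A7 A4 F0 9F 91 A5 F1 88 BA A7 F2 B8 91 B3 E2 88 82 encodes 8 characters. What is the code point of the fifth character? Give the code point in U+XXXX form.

Offset 0: leading byte 0xE1 = 11100001 → 3-byte char #1 = E1 B6 A5.
Offset 3: leading byte 0xEB = 11101011 → 3-byte char #2 = EB 9F 86.
Offset 6: leading byte 0xE1 = 11100001 → 3-byte char #3 = E1 84 8A.
Offset 9: leading byte 0xE8 = 11101000 → 3-byte char #4 = E8 A7 A4.
Offset 12: leading byte 0xF0 = 11110000 → 4-byte char #5 = F0 9F 91 A5.
Leading byte 0xF0 = 11110000 matches 11110xxx → 4-byte sequence.
Byte 1: 0xF0 = 11110000, payload 000 (3 bits).
Byte 2: 0x9F = 10011111 (10xxxxxx ✓), payload 011111.
Byte 3: 0x91 = 10010001 (10xxxxxx ✓), payload 010001.
Byte 4: 0xA5 = 10100101 (10xxxxxx ✓), payload 100101.
Concatenate: 000011111010001100101 = 0x1F465 (21 bits → U+1F465).

U+1F465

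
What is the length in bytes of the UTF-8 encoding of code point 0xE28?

3

U+0E28 = 0xE28. UTF-8 uses 1 byte below 0x80, 2 below 0x800, 3 below 0x10000, 4 up to 0x10FFFF. 0xE28 is in U+0800–U+FFFF → 3 bytes.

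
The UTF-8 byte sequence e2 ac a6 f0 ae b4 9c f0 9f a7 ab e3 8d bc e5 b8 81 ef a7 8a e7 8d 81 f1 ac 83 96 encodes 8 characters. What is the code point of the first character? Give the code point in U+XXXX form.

U+2B26

Offset 0: leading byte 0xE2 = 11100010 → 3-byte char #1 = E2 AC A6.
Leading byte 0xE2 = 11100010 matches 1110xxxx → 3-byte sequence.
Byte 1: 0xE2 = 11100010, payload 0010 (4 bits).
Byte 2: 0xAC = 10101100 (10xxxxxx ✓), payload 101100.
Byte 3: 0xA6 = 10100110 (10xxxxxx ✓), payload 100110.
Concatenate: 0010101100100110 = 0x2B26 (16 bits → U+2B26).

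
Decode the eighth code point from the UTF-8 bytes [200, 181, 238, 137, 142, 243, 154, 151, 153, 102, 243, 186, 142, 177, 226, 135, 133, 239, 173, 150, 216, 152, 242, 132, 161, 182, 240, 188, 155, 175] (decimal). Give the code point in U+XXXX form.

U+0618

Offset 0: leading byte 0xC8 = 11001000 → 2-byte char #1 = C8 B5.
Offset 2: leading byte 0xEE = 11101110 → 3-byte char #2 = EE 89 8E.
Offset 5: leading byte 0xF3 = 11110011 → 4-byte char #3 = F3 9A 97 99.
Offset 9: leading byte 0x66 = 01100110 → 1-byte char #4 = 66.
Offset 10: leading byte 0xF3 = 11110011 → 4-byte char #5 = F3 BA 8E B1.
Offset 14: leading byte 0xE2 = 11100010 → 3-byte char #6 = E2 87 85.
Offset 17: leading byte 0xEF = 11101111 → 3-byte char #7 = EF AD 96.
Offset 20: leading byte 0xD8 = 11011000 → 2-byte char #8 = D8 98.
Leading byte 0xD8 = 11011000 matches 110xxxxx → 2-byte sequence.
Byte 1: 0xD8 = 11011000, payload 11000 (5 bits).
Byte 2: 0x98 = 10011000 (10xxxxxx ✓), payload 011000.
Concatenate: 11000011000 = 0x618 (11 bits → U+0618).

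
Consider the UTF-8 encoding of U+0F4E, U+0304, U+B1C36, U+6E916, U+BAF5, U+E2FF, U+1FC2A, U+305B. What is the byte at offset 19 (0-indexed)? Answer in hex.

0xF0

U+0F4E → 3-byte form E0 BD 8E at offsets 0–2.
U+0304 → 2-byte form CC 84 at offsets 3–4.
U+B1C36 → 4-byte form F2 B1 B0 B6 at offsets 5–8.
U+6E916 → 4-byte form F1 AE A4 96 at offsets 9–12.
U+BAF5 → 3-byte form EB AB B5 at offsets 13–15.
U+E2FF → 3-byte form EE 8B BF at offsets 16–18.
U+1FC2A → 4-byte form F0 9F B0 AA at offsets 19–22.
Offset 19 falls in char 7's range; it's byte 1 of F0 9F B0 AA = 0xF0.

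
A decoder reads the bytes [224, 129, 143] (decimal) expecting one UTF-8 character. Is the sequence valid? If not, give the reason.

Leading byte 0xE0 = 11100000 → 3-byte form.
Continuation bytes all match 10xxxxxx. Payload decodes to 0x4F.
But 0x4F < 0x800, the minimum for a 3-byte sequence — this is an overlong encoding.

invalid (overlong encoding)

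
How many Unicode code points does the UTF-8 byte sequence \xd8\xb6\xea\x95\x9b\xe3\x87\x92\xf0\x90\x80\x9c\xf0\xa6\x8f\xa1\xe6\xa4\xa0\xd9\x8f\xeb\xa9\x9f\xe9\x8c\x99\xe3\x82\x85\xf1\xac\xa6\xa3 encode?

11

Byte at offset 0: 0xD8 = 11011000 → 2-byte char (#1). Advance 2.
Byte at offset 2: 0xEA = 11101010 → 3-byte char (#2). Advance 3.
Byte at offset 5: 0xE3 = 11100011 → 3-byte char (#3). Advance 3.
Byte at offset 8: 0xF0 = 11110000 → 4-byte char (#4). Advance 4.
Byte at offset 12: 0xF0 = 11110000 → 4-byte char (#5). Advance 4.
Byte at offset 16: 0xE6 = 11100110 → 3-byte char (#6). Advance 3.
Byte at offset 19: 0xD9 = 11011001 → 2-byte char (#7). Advance 2.
Byte at offset 21: 0xEB = 11101011 → 3-byte char (#8). Advance 3.
Byte at offset 24: 0xE9 = 11101001 → 3-byte char (#9). Advance 3.
Byte at offset 27: 0xE3 = 11100011 → 3-byte char (#10). Advance 3.
Byte at offset 30: 0xF1 = 11110001 → 4-byte char (#11). Advance 4.
Reached end at offset 34 after 11 code points.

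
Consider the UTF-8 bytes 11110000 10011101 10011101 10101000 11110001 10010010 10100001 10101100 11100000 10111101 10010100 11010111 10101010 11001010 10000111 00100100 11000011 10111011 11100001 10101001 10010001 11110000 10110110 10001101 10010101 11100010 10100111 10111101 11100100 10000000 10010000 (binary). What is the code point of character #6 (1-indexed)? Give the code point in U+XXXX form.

U+0024

Offset 0: leading byte 0xF0 = 11110000 → 4-byte char #1 = F0 9D 9D A8.
Offset 4: leading byte 0xF1 = 11110001 → 4-byte char #2 = F1 92 A1 AC.
Offset 8: leading byte 0xE0 = 11100000 → 3-byte char #3 = E0 BD 94.
Offset 11: leading byte 0xD7 = 11010111 → 2-byte char #4 = D7 AA.
Offset 13: leading byte 0xCA = 11001010 → 2-byte char #5 = CA 87.
Offset 15: leading byte 0x24 = 00100100 → 1-byte char #6 = 24.
Leading byte 0x24 = 00100100 matches 0xxxxxxx → 1-byte sequence.
Byte 1: 0x24 = 00100100, payload 0100100 (7 bits).
Concatenate: 0100100 = 0x24 (7 bits → U+0024).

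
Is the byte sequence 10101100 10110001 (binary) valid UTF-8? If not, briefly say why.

Byte 0xAC = 10101100 has the form 10xxxxxx — a continuation byte — but there is no preceding leading byte.

invalid (continuation byte with no leading byte)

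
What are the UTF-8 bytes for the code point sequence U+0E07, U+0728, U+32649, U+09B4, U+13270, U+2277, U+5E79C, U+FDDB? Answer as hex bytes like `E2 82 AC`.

U+0E07: 3-byte form → E0 B8 87.
U+0728: 2-byte form → DC A8.
U+32649: 4-byte form → F0 B2 99 89.
U+09B4: 3-byte form → E0 A6 B4.
U+13270: 4-byte form → F0 93 89 B0.
U+2277: 3-byte form → E2 89 B7.
U+5E79C: 4-byte form → F1 9E 9E 9C.
U+FDDB: 3-byte form → EF B7 9B.
Concatenated (26 bytes): E0 B8 87 DC A8 F0 B2 99 89 E0 A6 B4 F0 93 89 B0 E2 89 B7 F1 9E 9E 9C EF B7 9B.

E0 B8 87 DC A8 F0 B2 99 89 E0 A6 B4 F0 93 89 B0 E2 89 B7 F1 9E 9E 9C EF B7 9B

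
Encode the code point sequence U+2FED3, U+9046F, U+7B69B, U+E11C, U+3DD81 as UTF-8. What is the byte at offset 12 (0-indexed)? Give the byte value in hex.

U+2FED3 → 4-byte form F0 AF BB 93 at offsets 0–3.
U+9046F → 4-byte form F2 90 91 AF at offsets 4–7.
U+7B69B → 4-byte form F1 BB 9A 9B at offsets 8–11.
U+E11C → 3-byte form EE 84 9C at offsets 12–14.
Offset 12 falls in char 4's range; it's byte 1 of EE 84 9C = 0xEE.

0xEE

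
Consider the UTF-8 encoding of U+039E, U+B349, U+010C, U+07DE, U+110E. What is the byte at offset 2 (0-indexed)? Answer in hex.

U+039E → 2-byte form CE 9E at offsets 0–1.
U+B349 → 3-byte form EB 8D 89 at offsets 2–4.
Offset 2 falls in char 2's range; it's byte 1 of EB 8D 89 = 0xEB.

0xEB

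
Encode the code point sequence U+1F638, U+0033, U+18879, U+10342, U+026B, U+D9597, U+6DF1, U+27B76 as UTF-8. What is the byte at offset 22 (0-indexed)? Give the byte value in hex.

0xF0

U+1F638 → 4-byte form F0 9F 98 B8 at offsets 0–3.
U+0033 → 1-byte form 33 at offsets 4–4.
U+18879 → 4-byte form F0 98 A1 B9 at offsets 5–8.
U+10342 → 4-byte form F0 90 8D 82 at offsets 9–12.
U+026B → 2-byte form C9 AB at offsets 13–14.
U+D9597 → 4-byte form F3 99 96 97 at offsets 15–18.
U+6DF1 → 3-byte form E6 B7 B1 at offsets 19–21.
U+27B76 → 4-byte form F0 A7 AD B6 at offsets 22–25.
Offset 22 falls in char 8's range; it's byte 1 of F0 A7 AD B6 = 0xF0.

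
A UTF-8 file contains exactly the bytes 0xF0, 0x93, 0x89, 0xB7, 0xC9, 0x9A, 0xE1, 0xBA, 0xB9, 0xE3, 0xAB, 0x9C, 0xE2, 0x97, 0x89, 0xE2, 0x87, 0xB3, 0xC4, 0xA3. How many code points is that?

Byte at offset 0: 0xF0 = 11110000 → 4-byte char (#1). Advance 4.
Byte at offset 4: 0xC9 = 11001001 → 2-byte char (#2). Advance 2.
Byte at offset 6: 0xE1 = 11100001 → 3-byte char (#3). Advance 3.
Byte at offset 9: 0xE3 = 11100011 → 3-byte char (#4). Advance 3.
Byte at offset 12: 0xE2 = 11100010 → 3-byte char (#5). Advance 3.
Byte at offset 15: 0xE2 = 11100010 → 3-byte char (#6). Advance 3.
Byte at offset 18: 0xC4 = 11000100 → 2-byte char (#7). Advance 2.
Reached end at offset 20 after 7 code points.

7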